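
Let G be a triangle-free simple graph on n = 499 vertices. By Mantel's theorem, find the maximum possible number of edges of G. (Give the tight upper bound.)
ex(499, K_3) = ⌊499^2/4⌋ = 62250

Mantel (1907): a triangle-free graph on n vertices has at most ⌊n^2/4⌋ edges, with equality for the complete bipartite graph K_{⌊n/2⌋, ⌈n/2⌉}. For n = 499: ⌊499^2/4⌋ = ⌊249001/4⌋ = 62250. The extremal graph is K_{249, 250}, which has 249·250 = 62250 edges.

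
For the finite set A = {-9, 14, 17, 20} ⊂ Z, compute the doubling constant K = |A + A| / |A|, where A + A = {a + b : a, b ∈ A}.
K = |A + A| / |A| = 9/4

Enumerate A + A = {a + b : a, b ∈ A}. With |A| = 4, there are |A|^2 = 16 ordered sum pairs; collecting distinct values, A + A = {-18, 5, 8, 11, 28, 31, 34, 37, 40}, so |A + A| = 9. Thus K = 9/4. For comparison, the minimum possible |A + A| over all 4-element sets is 2·4 − 1 = 7 (so min K = 7/4), attained only by arithmetic progressions.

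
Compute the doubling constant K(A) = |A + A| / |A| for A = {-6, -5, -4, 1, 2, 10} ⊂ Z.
K = |A + A| / |A| = 17/6

Enumerate A + A = {a + b : a, b ∈ A}. With |A| = 6, there are |A|^2 = 36 ordered sum pairs; collecting distinct values, A + A = {-12, -11, -10, -9, -8, -5, -4, -3, -2, 2, 3, 4, 5, 6, 11, 12, 20}, so |A + A| = 17. Thus K = 17/6. For comparison, the minimum possible |A + A| over all 6-element sets is 2·6 − 1 = 11 (so min K = 11/6), attained only by arithmetic progressions.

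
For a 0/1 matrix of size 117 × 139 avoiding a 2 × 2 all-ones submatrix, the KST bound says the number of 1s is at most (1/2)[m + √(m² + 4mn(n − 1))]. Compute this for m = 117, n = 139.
z(117, 139; 2, 2) ≤ (1/2)[117 + √(117² + 4·117·139·138)] = (1/2)[117 + √8990865] = 1557.7386

Kővári–Sós–Turán: let r_1, ..., r_117 be the row sums and z = Σ r_i the total number of 1s. Each pair of columns can share at most one row with both entries 1 (else a 2×2 all-ones block appears), so Σ_i C(r_i, 2) ≤ C(139, 2) = 9591. By convexity Σ_i C(r_i, 2) ≥ 117·C(z/117, 2) = z(z − 117)/(2·117), giving z² − 117z − 117·139·138 ≤ 0 and hence z ≤ (1/2)[117 + √(13689 + 4·2244294)] = (1/2)[117 + √8990865] ≈ (1/2)(117 + 2998.4771) = 1557.7386.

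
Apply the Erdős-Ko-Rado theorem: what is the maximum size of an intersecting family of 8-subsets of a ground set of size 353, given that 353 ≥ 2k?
max |F| = C(352, 7) = 125111586805920

Erdős-Ko-Rado (1961): when n ≥ 2k, max |F| = C(n−1, k−1). The bound is attained by the star {A : i ∈ A} for any fixed i ∈ [n]. Here C(353−1, 8−1) = C(352, 7) = 125111586805920.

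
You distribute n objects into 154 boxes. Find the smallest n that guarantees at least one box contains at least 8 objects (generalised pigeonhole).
n = (8 − 1)·154 + 1 = 1079

By the generalised pigeonhole principle, to guarantee some box contains ≥ r objects we need more than (r − 1) · k objects total. Threshold: n = (r − 1) · k + 1. With r = 8 and k = 154: n = 7 · 154 + 1 = 1078 + 1 = 1079. For n = 1078 = 7 · 154, we can put exactly 7 objects in every box, avoiding 8 in any single one — so 1079 is tight.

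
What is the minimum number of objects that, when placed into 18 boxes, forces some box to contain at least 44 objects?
n = (44 − 1)·18 + 1 = 775

By the generalised pigeonhole principle, to guarantee some box contains ≥ r objects we need more than (r − 1) · k objects total. Threshold: n = (r − 1) · k + 1. With r = 44 and k = 18: n = 43 · 18 + 1 = 774 + 1 = 775. For n = 774 = 43 · 18, we can put exactly 43 objects in every box, avoiding 44 in any single one — so 775 is tight.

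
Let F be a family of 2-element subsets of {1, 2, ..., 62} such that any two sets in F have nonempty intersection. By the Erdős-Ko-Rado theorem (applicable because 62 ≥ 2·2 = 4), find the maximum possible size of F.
max |F| = C(61, 1) = 61

The Erdős-Ko-Rado theorem states: for n ≥ 2k, an intersecting family of k-subsets of an n-element set has size at most C(n − 1, k − 1), with equality for 'star' families {A ⊆ [n] : |A| = k, i ∈ A} (fix an element i). For n = 62, k = 2: C(61, 1) = 61.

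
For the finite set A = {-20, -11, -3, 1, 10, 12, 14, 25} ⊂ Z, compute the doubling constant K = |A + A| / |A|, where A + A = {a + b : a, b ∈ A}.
K = |A + A| / |A| = 30/8 = 15/4

Enumerate A + A = {a + b : a, b ∈ A}. With |A| = 8, there are |A|^2 = 64 ordered sum pairs; collecting distinct values, A + A = {-40, -31, -23, -22, -19, -14, -10, -8, -6, -2, -1, 1, 2, 3, 5, 7, 9, 11, 13, 14, 15, 20, 22, 24, 26, 28, 35, 37, 39, 50}, so |A + A| = 30. Thus K = 30/8 = 15/4. For comparison, the minimum possible |A + A| over all 8-element sets is 2·8 − 1 = 15 (so min K = 15/8), attained only by arithmetic progressions.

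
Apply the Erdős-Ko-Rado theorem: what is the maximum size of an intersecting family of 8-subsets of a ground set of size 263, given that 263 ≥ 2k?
max |F| = C(262, 7) = 15508763342592

Erdős-Ko-Rado (1961): when n ≥ 2k, max |F| = C(n−1, k−1). The bound is attained by the star {A : i ∈ A} for any fixed i ∈ [n]. Here C(263−1, 8−1) = C(262, 7) = 15508763342592.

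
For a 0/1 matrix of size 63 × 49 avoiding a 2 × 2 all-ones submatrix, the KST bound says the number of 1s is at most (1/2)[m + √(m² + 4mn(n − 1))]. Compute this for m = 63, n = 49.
z(63, 49; 2, 2) ≤ (1/2)[63 + √(63² + 4·63·49·48)] = (1/2)[63 + √596673] = 417.7231

Kővári–Sós–Turán: let r_1, ..., r_63 be the row sums and z = Σ r_i the total number of 1s. Each pair of columns can share at most one row with both entries 1 (else a 2×2 all-ones block appears), so Σ_i C(r_i, 2) ≤ C(49, 2) = 1176. By convexity Σ_i C(r_i, 2) ≥ 63·C(z/63, 2) = z(z − 63)/(2·63), giving z² − 63z − 63·49·48 ≤ 0 and hence z ≤ (1/2)[63 + √(3969 + 4·148176)] = (1/2)[63 + √596673] ≈ (1/2)(63 + 772.4461) = 417.7231.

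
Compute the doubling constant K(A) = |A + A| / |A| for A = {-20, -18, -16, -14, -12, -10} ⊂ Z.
K = |A + A| / |A| = 11/6

Enumerate A + A = {a + b : a, b ∈ A}. With |A| = 6, there are |A|^2 = 36 ordered sum pairs; collecting distinct values, A + A = {-40, -38, -36, -34, -32, -30, -28, -26, -24, -22, -20}, so |A + A| = 11. Thus K = 11/6. Here |A + A| = 2|A| − 1 = 11, the minimum possible — so K = 11/6 is minimal, which holds iff A is an arithmetic progression.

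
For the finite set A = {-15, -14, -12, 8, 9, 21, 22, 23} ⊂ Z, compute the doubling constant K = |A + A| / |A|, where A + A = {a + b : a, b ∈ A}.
K = |A + A| / |A| = 29/8

Enumerate A + A = {a + b : a, b ∈ A}. With |A| = 8, there are |A|^2 = 64 ordered sum pairs; collecting distinct values, A + A = {-30, -29, -28, -27, -26, -24, -7, -6, -5, -4, -3, 6, 7, 8, 9, 10, 11, 16, 17, 18, 29, 30, 31, 32, 42, 43, 44, 45, 46}, so |A + A| = 29. Thus K = 29/8. For comparison, the minimum possible |A + A| over all 8-element sets is 2·8 − 1 = 15 (so min K = 15/8), attained only by arithmetic progressions.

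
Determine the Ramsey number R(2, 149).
R(2, 149) = 149

R(2, k) = k for all k ≥ 2: in a 2-colouring of K_k, either some edge is red (a red K_2) or all edges are blue (a blue K_k). And K_{148} coloured all-blue has no blue K_149, so R(2, 149) > 148. Hence R(2, 149) = 149.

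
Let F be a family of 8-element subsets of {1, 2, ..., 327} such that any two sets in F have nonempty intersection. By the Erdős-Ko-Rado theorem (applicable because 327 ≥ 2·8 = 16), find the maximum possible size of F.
max |F| = C(326, 7) = 72766056542400

The Erdős-Ko-Rado theorem states: for n ≥ 2k, an intersecting family of k-subsets of an n-element set has size at most C(n − 1, k − 1), with equality for 'star' families {A ⊆ [n] : |A| = k, i ∈ A} (fix an element i). For n = 327, k = 8: C(326, 7) = 72766056542400.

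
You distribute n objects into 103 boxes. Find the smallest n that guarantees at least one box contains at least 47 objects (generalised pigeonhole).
n = (47 − 1)·103 + 1 = 4739

By the generalised pigeonhole principle, to guarantee some box contains ≥ r objects we need more than (r − 1) · k objects total. Threshold: n = (r − 1) · k + 1. With r = 47 and k = 103: n = 46 · 103 + 1 = 4738 + 1 = 4739. For n = 4738 = 46 · 103, we can put exactly 46 objects in every box, avoiding 47 in any single one — so 4739 is tight.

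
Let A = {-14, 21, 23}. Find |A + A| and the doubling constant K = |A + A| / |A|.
K = |A + A| / |A| = 6/3 = 2

Enumerate A + A = {a + b : a, b ∈ A}. With |A| = 3, there are |A|^2 = 9 ordered sum pairs; collecting distinct values, A + A = {-28, 7, 9, 42, 44, 46}, so |A + A| = 6. Thus K = 6/3 = 2. For comparison, the minimum possible |A + A| over all 3-element sets is 2·3 − 1 = 5 (so min K = 5/3), attained only by arithmetic progressions.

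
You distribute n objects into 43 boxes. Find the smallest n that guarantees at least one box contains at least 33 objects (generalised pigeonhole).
n = (33 − 1)·43 + 1 = 1377

By the generalised pigeonhole principle, to guarantee some box contains ≥ r objects we need more than (r − 1) · k objects total. Threshold: n = (r − 1) · k + 1. With r = 33 and k = 43: n = 32 · 43 + 1 = 1376 + 1 = 1377. For n = 1376 = 32 · 43, we can put exactly 32 objects in every box, avoiding 33 in any single one — so 1377 is tight.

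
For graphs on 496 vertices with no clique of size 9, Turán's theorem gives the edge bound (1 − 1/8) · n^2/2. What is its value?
Turán density bound = (7/8) · 496^2/2 = 107632

Turán's theorem: ex(n, K_{r+1}) is achieved by the complete r-partite Turán graph T(n, r) with parts as balanced as possible, and is at most (1 − 1/r) · n^2/2. For r = 8, n = 496: the density bound is (7/8) · 246016/2 = 107632. Since 8 ∣ 496, the Turán graph T(496, 8) has parts of equal size 62, and its edge count e(T(496, 8)) = 107632 attains the density bound exactly.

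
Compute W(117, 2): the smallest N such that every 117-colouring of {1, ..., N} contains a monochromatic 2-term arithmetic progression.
W(117, 2) = 117 + 1 = 118

A 2-term AP is any pair of integers, so a monochromatic 2-AP exists iff some colour is used at least twice. With 117 colours, the colouring i ↦ i on {1, ..., 117} uses each colour once, avoiding any monochromatic pair, so W(117, 2) > 117. For {1, ..., 118}, pigeonhole forces two integers of the same colour, which form a monochromatic 2-AP. Hence W(117, 2) = 118.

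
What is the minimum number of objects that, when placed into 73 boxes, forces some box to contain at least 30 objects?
n = (30 − 1)·73 + 1 = 2118

By the generalised pigeonhole principle, to guarantee some box contains ≥ r objects we need more than (r − 1) · k objects total. Threshold: n = (r − 1) · k + 1. With r = 30 and k = 73: n = 29 · 73 + 1 = 2117 + 1 = 2118. For n = 2117 = 29 · 73, we can put exactly 29 objects in every box, avoiding 30 in any single one — so 2118 is tight.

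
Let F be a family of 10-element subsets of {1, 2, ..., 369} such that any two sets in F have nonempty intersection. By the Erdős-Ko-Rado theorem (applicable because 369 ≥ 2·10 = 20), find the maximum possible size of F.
max |F| = C(368, 9) = 309065893496623120

Erdős-Ko-Rado (1961): when n ≥ 2k, max |F| = C(n−1, k−1). The bound is attained by the star {A : i ∈ A} for any fixed i ∈ [n]. Here C(369−1, 10−1) = C(368, 9) = 309065893496623120.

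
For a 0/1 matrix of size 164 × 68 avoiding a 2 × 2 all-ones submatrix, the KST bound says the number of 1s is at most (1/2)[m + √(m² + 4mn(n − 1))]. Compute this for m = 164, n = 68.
z(164, 68; 2, 2) ≤ (1/2)[164 + √(164² + 4·164·68·67)] = (1/2)[164 + √3015632] = 950.2788

Kővári–Sós–Turán: let r_1, ..., r_164 be the row sums and z = Σ r_i the total number of 1s. Each pair of columns can share at most one row with both entries 1 (else a 2×2 all-ones block appears), so Σ_i C(r_i, 2) ≤ C(68, 2) = 2278. By convexity Σ_i C(r_i, 2) ≥ 164·C(z/164, 2) = z(z − 164)/(2·164), giving z² − 164z − 164·68·67 ≤ 0 and hence z ≤ (1/2)[164 + √(26896 + 4·747184)] = (1/2)[164 + √3015632] ≈ (1/2)(164 + 1736.5575) = 950.2788.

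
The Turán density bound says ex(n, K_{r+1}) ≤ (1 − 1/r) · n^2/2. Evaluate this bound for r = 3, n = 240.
Turán density bound = (2/3) · 240^2/2 = 19200

Turán's theorem: ex(n, K_{r+1}) is achieved by the complete r-partite Turán graph T(n, r) with parts as balanced as possible, and is at most (1 − 1/r) · n^2/2. For r = 3, n = 240: the density bound is (2/3) · 57600/2 = 19200. Since 3 ∣ 240, the Turán graph T(240, 3) has parts of equal size 80, and its edge count e(T(240, 3)) = 19200 attains the density bound exactly.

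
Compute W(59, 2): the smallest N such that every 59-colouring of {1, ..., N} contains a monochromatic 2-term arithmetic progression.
W(59, 2) = 59 + 1 = 60

A 2-term AP is any pair of integers, so a monochromatic 2-AP exists iff some colour is used at least twice. With 59 colours, the colouring i ↦ i on {1, ..., 59} uses each colour once, avoiding any monochromatic pair, so W(59, 2) > 59. For {1, ..., 60}, pigeonhole forces two integers of the same colour, which form a monochromatic 2-AP. Hence W(59, 2) = 60.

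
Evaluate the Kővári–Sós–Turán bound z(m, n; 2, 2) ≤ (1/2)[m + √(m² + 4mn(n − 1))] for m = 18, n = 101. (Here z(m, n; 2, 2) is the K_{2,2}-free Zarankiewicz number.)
z(18, 101; 2, 2) ≤ (1/2)[18 + √(18² + 4·18·101·100)] = (1/2)[18 + √727524] = 435.4751

Kővári–Sós–Turán: let r_1, ..., r_18 be the row sums and z = Σ r_i the total number of 1s. Each pair of columns can share at most one row with both entries 1 (else a 2×2 all-ones block appears), so Σ_i C(r_i, 2) ≤ C(101, 2) = 5050. By convexity Σ_i C(r_i, 2) ≥ 18·C(z/18, 2) = z(z − 18)/(2·18), giving z² − 18z − 18·101·100 ≤ 0 and hence z ≤ (1/2)[18 + √(324 + 4·181800)] = (1/2)[18 + √727524] ≈ (1/2)(18 + 852.9502) = 435.4751.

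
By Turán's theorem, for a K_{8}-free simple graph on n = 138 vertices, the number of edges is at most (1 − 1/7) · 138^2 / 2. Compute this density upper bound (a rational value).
Turán density bound = (6/7) · 138^2/2 = 57132/7 ≈ 8161.7143

Turán's theorem: ex(n, K_{r+1}) is achieved by the complete r-partite Turán graph T(n, r) with parts as balanced as possible, and is at most (1 − 1/r) · n^2/2. For r = 7, n = 138: the density bound is (6/7) · 19044/2 = 57132/7 ≈ 8161.7143. The integer-valued extremum is e(T(138, 7)) = 8161, which is strictly less than the density bound 57132/7 since 7 ∤ 138 (the parts of T(138, 7) cannot all be equal).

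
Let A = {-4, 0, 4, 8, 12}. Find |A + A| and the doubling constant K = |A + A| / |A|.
K = |A + A| / |A| = 9/5

Enumerate A + A = {a + b : a, b ∈ A}. With |A| = 5, there are |A|^2 = 25 ordered sum pairs; collecting distinct values, A + A = {-8, -4, 0, 4, 8, 12, 16, 20, 24}, so |A + A| = 9. Thus K = 9/5. Here |A + A| = 2|A| − 1 = 9, the minimum possible — so K = 9/5 is minimal, which holds iff A is an arithmetic progression.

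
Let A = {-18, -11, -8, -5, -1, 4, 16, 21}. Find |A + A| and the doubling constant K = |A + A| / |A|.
K = |A + A| / |A| = 30/8 = 15/4

Enumerate A + A = {a + b : a, b ∈ A}. With |A| = 8, there are |A|^2 = 64 ordered sum pairs; collecting distinct values, A + A = {-36, -29, -26, -23, -22, -19, -16, -14, -13, -12, -10, -9, -7, -6, -4, -2, -1, 3, 5, 8, 10, 11, 13, 15, 16, 20, 25, 32, 37, 42}, so |A + A| = 30. Thus K = 30/8 = 15/4. For comparison, the minimum possible |A + A| over all 8-element sets is 2·8 − 1 = 15 (so min K = 15/8), attained only by arithmetic progressions.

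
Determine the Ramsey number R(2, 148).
R(2, 148) = 148

R(2, k) = k for all k ≥ 2: in a 2-colouring of K_k, either some edge is red (a red K_2) or all edges are blue (a blue K_k). And K_{147} coloured all-blue has no blue K_148, so R(2, 148) > 147. Hence R(2, 148) = 148.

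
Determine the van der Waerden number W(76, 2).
W(76, 2) = 76 + 1 = 77

A 2-term AP is any pair of integers, so a monochromatic 2-AP exists iff some colour is used at least twice. With 76 colours, the colouring i ↦ i on {1, ..., 76} uses each colour once, avoiding any monochromatic pair, so W(76, 2) > 76. For {1, ..., 77}, pigeonhole forces two integers of the same colour, which form a monochromatic 2-AP. Hence W(76, 2) = 77.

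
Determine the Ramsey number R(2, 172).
R(2, 172) = 172

R(2, k) = k for all k ≥ 2: in a 2-colouring of K_k, either some edge is red (a red K_2) or all edges are blue (a blue K_k). And K_{171} coloured all-blue has no blue K_172, so R(2, 172) > 171. Hence R(2, 172) = 172.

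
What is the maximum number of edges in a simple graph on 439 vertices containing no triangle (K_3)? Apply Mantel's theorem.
ex(439, K_3) = ⌊439^2/4⌋ = 48180

Mantel (1907): a triangle-free graph on n vertices has at most ⌊n^2/4⌋ edges, with equality for the complete bipartite graph K_{⌊n/2⌋, ⌈n/2⌉}. For n = 439: ⌊439^2/4⌋ = ⌊192721/4⌋ = 48180. The extremal graph is K_{219, 220}, which has 219·220 = 48180 edges.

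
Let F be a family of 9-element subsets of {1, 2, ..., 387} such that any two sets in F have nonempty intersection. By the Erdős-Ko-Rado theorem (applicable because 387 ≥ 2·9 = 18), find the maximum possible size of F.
max |F| = C(386, 8) = 11362362854289040

The Erdős-Ko-Rado theorem states: for n ≥ 2k, an intersecting family of k-subsets of an n-element set has size at most C(n − 1, k − 1), with equality for 'star' families {A ⊆ [n] : |A| = k, i ∈ A} (fix an element i). For n = 387, k = 9: C(386, 8) = 11362362854289040.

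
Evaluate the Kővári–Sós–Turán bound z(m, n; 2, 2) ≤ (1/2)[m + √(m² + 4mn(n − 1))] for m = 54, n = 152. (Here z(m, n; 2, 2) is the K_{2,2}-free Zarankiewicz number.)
z(54, 152; 2, 2) ≤ (1/2)[54 + √(54² + 4·54·152·151)] = (1/2)[54 + √4960548] = 1140.6144

Kővári–Sós–Turán: let r_1, ..., r_54 be the row sums and z = Σ r_i the total number of 1s. Each pair of columns can share at most one row with both entries 1 (else a 2×2 all-ones block appears), so Σ_i C(r_i, 2) ≤ C(152, 2) = 11476. By convexity Σ_i C(r_i, 2) ≥ 54·C(z/54, 2) = z(z − 54)/(2·54), giving z² − 54z − 54·152·151 ≤ 0 and hence z ≤ (1/2)[54 + √(2916 + 4·1239408)] = (1/2)[54 + √4960548] ≈ (1/2)(54 + 2227.2288) = 1140.6144.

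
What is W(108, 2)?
W(108, 2) = 108 + 1 = 109

A 2-term AP is any pair of integers, so a monochromatic 2-AP exists iff some colour is used at least twice. With 108 colours, the colouring i ↦ i on {1, ..., 108} uses each colour once, avoiding any monochromatic pair, so W(108, 2) > 108. For {1, ..., 109}, pigeonhole forces two integers of the same colour, which form a monochromatic 2-AP. Hence W(108, 2) = 109.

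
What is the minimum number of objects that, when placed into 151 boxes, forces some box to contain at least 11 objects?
n = (11 − 1)·151 + 1 = 1511

By the generalised pigeonhole principle, to guarantee some box contains ≥ r objects we need more than (r − 1) · k objects total. Threshold: n = (r − 1) · k + 1. With r = 11 and k = 151: n = 10 · 151 + 1 = 1510 + 1 = 1511. For n = 1510 = 10 · 151, we can put exactly 10 objects in every box, avoiding 11 in any single one — so 1511 is tight.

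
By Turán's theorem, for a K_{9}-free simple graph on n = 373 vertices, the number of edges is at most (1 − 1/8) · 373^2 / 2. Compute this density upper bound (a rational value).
Turán density bound = (7/8) · 373^2/2 = 973903/16 ≈ 60868.9375

Turán's theorem: ex(n, K_{r+1}) is achieved by the complete r-partite Turán graph T(n, r) with parts as balanced as possible, and is at most (1 − 1/r) · n^2/2. For r = 8, n = 373: the density bound is (7/8) · 139129/2 = 973903/16 ≈ 60868.9375. The integer-valued extremum is e(T(373, 8)) = 60868, which is strictly less than the density bound 973903/16 since 8 ∤ 373 (the parts of T(373, 8) cannot all be equal).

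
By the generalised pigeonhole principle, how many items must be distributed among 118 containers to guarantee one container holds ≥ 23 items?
n = (23 − 1)·118 + 1 = 2597

By the generalised pigeonhole principle, to guarantee some box contains ≥ r objects we need more than (r − 1) · k objects total. Threshold: n = (r − 1) · k + 1. With r = 23 and k = 118: n = 22 · 118 + 1 = 2596 + 1 = 2597. For n = 2596 = 22 · 118, we can put exactly 22 objects in every box, avoiding 23 in any single one — so 2597 is tight.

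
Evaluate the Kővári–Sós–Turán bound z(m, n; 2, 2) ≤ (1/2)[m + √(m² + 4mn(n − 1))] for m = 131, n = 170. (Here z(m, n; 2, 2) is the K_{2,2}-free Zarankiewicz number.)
z(131, 170; 2, 2) ≤ (1/2)[131 + √(131² + 4·131·170·169)] = (1/2)[131 + √15071681] = 2006.6131

Kővári–Sós–Turán: let r_1, ..., r_131 be the row sums and z = Σ r_i the total number of 1s. Each pair of columns can share at most one row with both entries 1 (else a 2×2 all-ones block appears), so Σ_i C(r_i, 2) ≤ C(170, 2) = 14365. By convexity Σ_i C(r_i, 2) ≥ 131·C(z/131, 2) = z(z − 131)/(2·131), giving z² − 131z − 131·170·169 ≤ 0 and hence z ≤ (1/2)[131 + √(17161 + 4·3763630)] = (1/2)[131 + √15071681] ≈ (1/2)(131 + 3882.2263) = 2006.6131.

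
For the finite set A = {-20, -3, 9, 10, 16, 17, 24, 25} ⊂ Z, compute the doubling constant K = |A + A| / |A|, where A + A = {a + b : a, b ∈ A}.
K = |A + A| / |A| = 31/8

Enumerate A + A = {a + b : a, b ∈ A}. With |A| = 8, there are |A|^2 = 64 ordered sum pairs; collecting distinct values, A + A = {-40, -23, -11, -10, -6, -4, -3, 4, 5, 6, 7, 13, 14, 18, 19, 20, 21, 22, 25, 26, 27, 32, 33, 34, 35, 40, 41, 42, 48, 49, 50}, so |A + A| = 31. Thus K = 31/8. For comparison, the minimum possible |A + A| over all 8-element sets is 2·8 − 1 = 15 (so min K = 15/8), attained only by arithmetic progressions.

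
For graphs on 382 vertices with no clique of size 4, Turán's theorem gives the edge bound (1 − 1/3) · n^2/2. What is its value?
Turán density bound = (2/3) · 382^2/2 = 145924/3 ≈ 48641.3333

Turán's theorem: ex(n, K_{r+1}) is achieved by the complete r-partite Turán graph T(n, r) with parts as balanced as possible, and is at most (1 − 1/r) · n^2/2. For r = 3, n = 382: the density bound is (2/3) · 145924/2 = 145924/3 ≈ 48641.3333. The integer-valued extremum is e(T(382, 3)) = 48641, which is strictly less than the density bound 145924/3 since 3 ∤ 382 (the parts of T(382, 3) cannot all be equal).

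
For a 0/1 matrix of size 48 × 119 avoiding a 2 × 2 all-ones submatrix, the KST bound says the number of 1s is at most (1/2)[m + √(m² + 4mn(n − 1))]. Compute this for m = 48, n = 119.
z(48, 119; 2, 2) ≤ (1/2)[48 + √(48² + 4·48·119·118)] = (1/2)[48 + √2698368] = 845.3355

Kővári–Sós–Turán: let r_1, ..., r_48 be the row sums and z = Σ r_i the total number of 1s. Each pair of columns can share at most one row with both entries 1 (else a 2×2 all-ones block appears), so Σ_i C(r_i, 2) ≤ C(119, 2) = 7021. By convexity Σ_i C(r_i, 2) ≥ 48·C(z/48, 2) = z(z − 48)/(2·48), giving z² − 48z − 48·119·118 ≤ 0 and hence z ≤ (1/2)[48 + √(2304 + 4·674016)] = (1/2)[48 + √2698368] ≈ (1/2)(48 + 1642.671) = 845.3355.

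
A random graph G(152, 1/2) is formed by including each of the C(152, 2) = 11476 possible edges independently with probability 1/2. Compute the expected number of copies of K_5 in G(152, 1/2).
E[# K_5] = C(152, 5) · (1/2)^C(5, 2) = 632671880 / 2^10 = 79083985/128 = 617843.6328125

For each 5-subset S of vertices (there are C(152, 5) = 632671880 such S), let X_S = 1 if S induces a K_5 (all C(5, 2) = 10 edges present). Then P(X_S = 1) = (1/2)^10 = 1/1024. By linearity of expectation, E[# K_5] = C(152, 5) · (1/2)^10 = 632671880 / 1024 = 79083985/128 = 617843.6328125.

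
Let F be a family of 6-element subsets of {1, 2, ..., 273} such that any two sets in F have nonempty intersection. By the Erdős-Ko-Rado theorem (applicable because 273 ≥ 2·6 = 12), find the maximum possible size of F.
max |F| = C(272, 5) = 11956602384

Erdős-Ko-Rado (1961): when n ≥ 2k, max |F| = C(n−1, k−1). The bound is attained by the star {A : i ∈ A} for any fixed i ∈ [n]. Here C(273−1, 6−1) = C(272, 5) = 11956602384.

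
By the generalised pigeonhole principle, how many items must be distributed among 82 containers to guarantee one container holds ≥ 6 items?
n = (6 − 1)·82 + 1 = 411

By the generalised pigeonhole principle, to guarantee some box contains ≥ r objects we need more than (r − 1) · k objects total. Threshold: n = (r − 1) · k + 1. With r = 6 and k = 82: n = 5 · 82 + 1 = 410 + 1 = 411. For n = 410 = 5 · 82, we can put exactly 5 objects in every box, avoiding 6 in any single one — so 411 is tight.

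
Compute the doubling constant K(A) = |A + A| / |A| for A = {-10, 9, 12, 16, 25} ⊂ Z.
K = |A + A| / |A| = 15/5 = 3

Enumerate A + A = {a + b : a, b ∈ A}. With |A| = 5, there are |A|^2 = 25 ordered sum pairs; collecting distinct values, A + A = {-20, -1, 2, 6, 15, 18, 21, 24, 25, 28, 32, 34, 37, 41, 50}, so |A + A| = 15. Thus K = 15/5 = 3. For comparison, the minimum possible |A + A| over all 5-element sets is 2·5 − 1 = 9 (so min K = 9/5), attained only by arithmetic progressions.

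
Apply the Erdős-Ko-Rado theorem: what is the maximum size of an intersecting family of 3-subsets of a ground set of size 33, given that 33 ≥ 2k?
max |F| = C(32, 2) = 496

Erdős-Ko-Rado (1961): when n ≥ 2k, max |F| = C(n−1, k−1). The bound is attained by the star {A : i ∈ A} for any fixed i ∈ [n]. Here C(33−1, 3−1) = C(32, 2) = 496.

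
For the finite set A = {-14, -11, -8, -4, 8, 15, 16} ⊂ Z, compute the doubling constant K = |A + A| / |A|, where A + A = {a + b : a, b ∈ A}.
K = |A + A| / |A| = 26/7

Enumerate A + A = {a + b : a, b ∈ A}. With |A| = 7, there are |A|^2 = 49 ordered sum pairs; collecting distinct values, A + A = {-28, -25, -22, -19, -18, -16, -15, -12, -8, -6, -3, 0, 1, 2, 4, 5, 7, 8, 11, 12, 16, 23, 24, 30, 31, 32}, so |A + A| = 26. Thus K = 26/7. For comparison, the minimum possible |A + A| over all 7-element sets is 2·7 − 1 = 13 (so min K = 13/7), attained only by arithmetic progressions.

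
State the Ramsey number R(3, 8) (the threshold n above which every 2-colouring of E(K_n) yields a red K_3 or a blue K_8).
R(3, 8) = 28

Lower bound: an explicit 2-colouring of K_{27} (typically a Paley-type or other structured construction) avoids a red K_3 and a blue K_8, showing R(3, 8) > 27.
Upper bound: the simple Erdős–Szekeres recurrence only gives R(3, 8) ≤ 31; the tight bound R(3, 8) ≤ 28 requires a sharper case analysis (or computer search) of 2-colourings of K_{28}.
Hence R(3, 8) = 28.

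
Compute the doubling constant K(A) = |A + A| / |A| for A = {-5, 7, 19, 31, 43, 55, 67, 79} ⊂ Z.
K = |A + A| / |A| = 15/8

Enumerate A + A = {a + b : a, b ∈ A}. With |A| = 8, there are |A|^2 = 64 ordered sum pairs; collecting distinct values, A + A = {-10, 2, 14, 26, 38, 50, 62, 74, 86, 98, 110, 122, 134, 146, 158}, so |A + A| = 15. Thus K = 15/8. Here |A + A| = 2|A| − 1 = 15, the minimum possible — so K = 15/8 is minimal, which holds iff A is an arithmetic progression.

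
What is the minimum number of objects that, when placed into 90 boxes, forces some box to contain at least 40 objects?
n = (40 − 1)·90 + 1 = 3511

By the generalised pigeonhole principle, to guarantee some box contains ≥ r objects we need more than (r − 1) · k objects total. Threshold: n = (r − 1) · k + 1. With r = 40 and k = 90: n = 39 · 90 + 1 = 3510 + 1 = 3511. For n = 3510 = 39 · 90, we can put exactly 39 objects in every box, avoiding 40 in any single one — so 3511 is tight.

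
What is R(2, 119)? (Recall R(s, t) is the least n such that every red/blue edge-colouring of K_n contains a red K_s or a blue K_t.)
R(2, 119) = 119

R(2, k) = k for all k ≥ 2: in a 2-colouring of K_k, either some edge is red (a red K_2) or all edges are blue (a blue K_k). And K_{118} coloured all-blue has no blue K_119, so R(2, 119) > 118. Hence R(2, 119) = 119.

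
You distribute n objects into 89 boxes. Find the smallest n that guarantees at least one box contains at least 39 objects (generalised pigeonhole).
n = (39 − 1)·89 + 1 = 3383

By the generalised pigeonhole principle, to guarantee some box contains ≥ r objects we need more than (r − 1) · k objects total. Threshold: n = (r − 1) · k + 1. With r = 39 and k = 89: n = 38 · 89 + 1 = 3382 + 1 = 3383. For n = 3382 = 38 · 89, we can put exactly 38 objects in every box, avoiding 39 in any single one — so 3383 is tight.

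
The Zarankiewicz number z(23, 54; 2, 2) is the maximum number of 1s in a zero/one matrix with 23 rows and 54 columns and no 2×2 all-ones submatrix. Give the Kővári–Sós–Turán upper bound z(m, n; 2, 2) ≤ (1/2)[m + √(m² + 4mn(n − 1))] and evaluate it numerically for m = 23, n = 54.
z(23, 54; 2, 2) ≤ (1/2)[23 + √(23² + 4·23·54·53)] = (1/2)[23 + √263833] = 268.3234

Kővári–Sós–Turán: let r_1, ..., r_23 be the row sums and z = Σ r_i the total number of 1s. Each pair of columns can share at most one row with both entries 1 (else a 2×2 all-ones block appears), so Σ_i C(r_i, 2) ≤ C(54, 2) = 1431. By convexity Σ_i C(r_i, 2) ≥ 23·C(z/23, 2) = z(z − 23)/(2·23), giving z² − 23z − 23·54·53 ≤ 0 and hence z ≤ (1/2)[23 + √(529 + 4·65826)] = (1/2)[23 + √263833] ≈ (1/2)(23 + 513.6468) = 268.3234.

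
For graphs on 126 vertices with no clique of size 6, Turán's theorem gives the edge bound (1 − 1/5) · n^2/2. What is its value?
Turán density bound = (4/5) · 126^2/2 = 31752/5 ≈ 6350.4

Turán's theorem: ex(n, K_{r+1}) is achieved by the complete r-partite Turán graph T(n, r) with parts as balanced as possible, and is at most (1 − 1/r) · n^2/2. For r = 5, n = 126: the density bound is (4/5) · 15876/2 = 31752/5 ≈ 6350.4. The integer-valued extremum is e(T(126, 5)) = 6350, which is strictly less than the density bound 31752/5 since 5 ∤ 126 (the parts of T(126, 5) cannot all be equal).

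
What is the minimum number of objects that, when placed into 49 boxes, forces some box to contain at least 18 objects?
n = (18 − 1)·49 + 1 = 834

By the generalised pigeonhole principle, to guarantee some box contains ≥ r objects we need more than (r − 1) · k objects total. Threshold: n = (r − 1) · k + 1. With r = 18 and k = 49: n = 17 · 49 + 1 = 833 + 1 = 834. For n = 833 = 17 · 49, we can put exactly 17 objects in every box, avoiding 18 in any single one — so 834 is tight.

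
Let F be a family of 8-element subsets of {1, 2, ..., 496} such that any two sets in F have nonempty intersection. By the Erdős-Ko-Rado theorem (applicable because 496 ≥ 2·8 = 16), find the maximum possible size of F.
max |F| = C(495, 7) = 1384522649304795

The Erdős-Ko-Rado theorem states: for n ≥ 2k, an intersecting family of k-subsets of an n-element set has size at most C(n − 1, k − 1), with equality for 'star' families {A ⊆ [n] : |A| = k, i ∈ A} (fix an element i). For n = 496, k = 8: C(495, 7) = 1384522649304795.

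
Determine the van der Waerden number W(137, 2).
W(137, 2) = 137 + 1 = 138

A 2-term AP is any pair of integers, so a monochromatic 2-AP exists iff some colour is used at least twice. With 137 colours, the colouring i ↦ i on {1, ..., 137} uses each colour once, avoiding any monochromatic pair, so W(137, 2) > 137. For {1, ..., 138}, pigeonhole forces two integers of the same colour, which form a monochromatic 2-AP. Hence W(137, 2) = 138.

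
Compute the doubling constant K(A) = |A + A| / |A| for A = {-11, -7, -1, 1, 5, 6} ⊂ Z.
K = |A + A| / |A| = 19/6

Enumerate A + A = {a + b : a, b ∈ A}. With |A| = 6, there are |A|^2 = 36 ordered sum pairs; collecting distinct values, A + A = {-22, -18, -14, -12, -10, -8, -6, -5, -2, -1, 0, 2, 4, 5, 6, 7, 10, 11, 12}, so |A + A| = 19. Thus K = 19/6. For comparison, the minimum possible |A + A| over all 6-element sets is 2·6 − 1 = 11 (so min K = 11/6), attained only by arithmetic progressions.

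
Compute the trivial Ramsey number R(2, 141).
R(2, 141) = 141

R(2, k) = k for all k ≥ 2: in a 2-colouring of K_k, either some edge is red (a red K_2) or all edges are blue (a blue K_k). And K_{140} coloured all-blue has no blue K_141, so R(2, 141) > 140. Hence R(2, 141) = 141.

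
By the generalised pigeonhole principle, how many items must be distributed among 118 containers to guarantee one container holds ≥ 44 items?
n = (44 − 1)·118 + 1 = 5075

By the generalised pigeonhole principle, to guarantee some box contains ≥ r objects we need more than (r − 1) · k objects total. Threshold: n = (r − 1) · k + 1. With r = 44 and k = 118: n = 43 · 118 + 1 = 5074 + 1 = 5075. For n = 5074 = 43 · 118, we can put exactly 43 objects in every box, avoiding 44 in any single one — so 5075 is tight.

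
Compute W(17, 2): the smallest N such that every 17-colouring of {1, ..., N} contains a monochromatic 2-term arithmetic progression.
W(17, 2) = 17 + 1 = 18

A 2-term AP is any pair of integers, so a monochromatic 2-AP exists iff some colour is used at least twice. With 17 colours, the colouring i ↦ i on {1, ..., 17} uses each colour once, avoiding any monochromatic pair, so W(17, 2) > 17. For {1, ..., 18}, pigeonhole forces two integers of the same colour, which form a monochromatic 2-AP. Hence W(17, 2) = 18.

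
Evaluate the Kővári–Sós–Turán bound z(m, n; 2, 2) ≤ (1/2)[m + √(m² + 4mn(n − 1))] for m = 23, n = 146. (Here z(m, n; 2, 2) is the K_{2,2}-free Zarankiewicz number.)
z(23, 146; 2, 2) ≤ (1/2)[23 + √(23² + 4·23·146·145)] = (1/2)[23 + √1948169] = 709.3841

Kővári–Sós–Turán: let r_1, ..., r_23 be the row sums and z = Σ r_i the total number of 1s. Each pair of columns can share at most one row with both entries 1 (else a 2×2 all-ones block appears), so Σ_i C(r_i, 2) ≤ C(146, 2) = 10585. By convexity Σ_i C(r_i, 2) ≥ 23·C(z/23, 2) = z(z − 23)/(2·23), giving z² − 23z − 23·146·145 ≤ 0 and hence z ≤ (1/2)[23 + √(529 + 4·486910)] = (1/2)[23 + √1948169] ≈ (1/2)(23 + 1395.7682) = 709.3841.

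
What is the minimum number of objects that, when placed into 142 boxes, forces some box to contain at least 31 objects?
n = (31 − 1)·142 + 1 = 4261

By the generalised pigeonhole principle, to guarantee some box contains ≥ r objects we need more than (r − 1) · k objects total. Threshold: n = (r − 1) · k + 1. With r = 31 and k = 142: n = 30 · 142 + 1 = 4260 + 1 = 4261. For n = 4260 = 30 · 142, we can put exactly 30 objects in every box, avoiding 31 in any single one — so 4261 is tight.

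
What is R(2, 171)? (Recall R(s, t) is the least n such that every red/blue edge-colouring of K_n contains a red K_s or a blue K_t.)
R(2, 171) = 171

R(2, k) = k for all k ≥ 2: in a 2-colouring of K_k, either some edge is red (a red K_2) or all edges are blue (a blue K_k). And K_{170} coloured all-blue has no blue K_171, so R(2, 171) > 170. Hence R(2, 171) = 171.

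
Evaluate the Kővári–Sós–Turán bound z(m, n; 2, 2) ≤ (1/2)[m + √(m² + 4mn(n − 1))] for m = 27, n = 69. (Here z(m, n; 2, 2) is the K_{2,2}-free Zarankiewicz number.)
z(27, 69; 2, 2) ≤ (1/2)[27 + √(27² + 4·27·69·68)] = (1/2)[27 + √507465] = 369.6829

Kővári–Sós–Turán: let r_1, ..., r_27 be the row sums and z = Σ r_i the total number of 1s. Each pair of columns can share at most one row with both entries 1 (else a 2×2 all-ones block appears), so Σ_i C(r_i, 2) ≤ C(69, 2) = 2346. By convexity Σ_i C(r_i, 2) ≥ 27·C(z/27, 2) = z(z − 27)/(2·27), giving z² − 27z − 27·69·68 ≤ 0 and hence z ≤ (1/2)[27 + √(729 + 4·126684)] = (1/2)[27 + √507465] ≈ (1/2)(27 + 712.3658) = 369.6829.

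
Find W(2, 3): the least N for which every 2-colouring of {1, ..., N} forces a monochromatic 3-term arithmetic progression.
W(2, 3) = 9

Lower bound: the 2-colouring RRBBRRBB of {1, ..., 8} (R at positions {1, 2, 5, 6}, B at {3, 4, 7, 8}) contains no monochromatic 3-term AP, so W(2, 3) > 8. Upper bound: a case analysis on any 2-colouring of {1, ..., 9} forces such an AP. Hence W(2, 3) = 9.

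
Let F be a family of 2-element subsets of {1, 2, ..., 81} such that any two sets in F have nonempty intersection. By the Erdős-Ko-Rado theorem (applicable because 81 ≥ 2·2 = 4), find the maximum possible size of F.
max |F| = C(80, 1) = 80

Erdős-Ko-Rado (1961): when n ≥ 2k, max |F| = C(n−1, k−1). The bound is attained by the star {A : i ∈ A} for any fixed i ∈ [n]. Here C(81−1, 2−1) = C(80, 1) = 80.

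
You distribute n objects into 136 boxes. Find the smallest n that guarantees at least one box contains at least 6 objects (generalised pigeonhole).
n = (6 − 1)·136 + 1 = 681

By the generalised pigeonhole principle, to guarantee some box contains ≥ r objects we need more than (r − 1) · k objects total. Threshold: n = (r − 1) · k + 1. With r = 6 and k = 136: n = 5 · 136 + 1 = 680 + 1 = 681. For n = 680 = 5 · 136, we can put exactly 5 objects in every box, avoiding 6 in any single one — so 681 is tight.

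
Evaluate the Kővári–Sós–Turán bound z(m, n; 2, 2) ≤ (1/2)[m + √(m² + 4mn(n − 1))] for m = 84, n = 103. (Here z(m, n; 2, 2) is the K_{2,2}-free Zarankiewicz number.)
z(84, 103; 2, 2) ≤ (1/2)[84 + √(84² + 4·84·103·102)] = (1/2)[84 + √3537072] = 982.3553

Kővári–Sós–Turán: let r_1, ..., r_84 be the row sums and z = Σ r_i the total number of 1s. Each pair of columns can share at most one row with both entries 1 (else a 2×2 all-ones block appears), so Σ_i C(r_i, 2) ≤ C(103, 2) = 5253. By convexity Σ_i C(r_i, 2) ≥ 84·C(z/84, 2) = z(z − 84)/(2·84), giving z² − 84z − 84·103·102 ≤ 0 and hence z ≤ (1/2)[84 + √(7056 + 4·882504)] = (1/2)[84 + √3537072] ≈ (1/2)(84 + 1880.7105) = 982.3553.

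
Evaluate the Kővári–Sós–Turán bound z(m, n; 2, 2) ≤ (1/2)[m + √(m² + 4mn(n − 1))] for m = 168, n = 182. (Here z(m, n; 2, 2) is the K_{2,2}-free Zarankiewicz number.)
z(168, 182; 2, 2) ≤ (1/2)[168 + √(168² + 4·168·182·181)] = (1/2)[168 + √22165248] = 2437.9992

Kővári–Sós–Turán: let r_1, ..., r_168 be the row sums and z = Σ r_i the total number of 1s. Each pair of columns can share at most one row with both entries 1 (else a 2×2 all-ones block appears), so Σ_i C(r_i, 2) ≤ C(182, 2) = 16471. By convexity Σ_i C(r_i, 2) ≥ 168·C(z/168, 2) = z(z − 168)/(2·168), giving z² − 168z − 168·182·181 ≤ 0 and hence z ≤ (1/2)[168 + √(28224 + 4·5534256)] = (1/2)[168 + √22165248] ≈ (1/2)(168 + 4707.9983) = 2437.9992.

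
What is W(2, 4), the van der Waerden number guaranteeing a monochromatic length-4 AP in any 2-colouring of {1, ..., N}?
W(2, 4) = 35

W(2, 4) = 35. The lower bound W(2, 4) > 34 comes from an explicit good 2-colouring of [1, 34]; the upper bound W(2, 4) ≤ 35 was verified by exhaustive search over 2-colourings of [1, 35].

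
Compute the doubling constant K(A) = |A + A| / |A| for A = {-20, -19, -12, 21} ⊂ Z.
K = |A + A| / |A| = 10/4 = 5/2

Enumerate A + A = {a + b : a, b ∈ A}. With |A| = 4, there are |A|^2 = 16 ordered sum pairs; collecting distinct values, A + A = {-40, -39, -38, -32, -31, -24, 1, 2, 9, 42}, so |A + A| = 10. Thus K = 10/4 = 5/2. For comparison, the minimum possible |A + A| over all 4-element sets is 2·4 − 1 = 7 (so min K = 7/4), attained only by arithmetic progressions.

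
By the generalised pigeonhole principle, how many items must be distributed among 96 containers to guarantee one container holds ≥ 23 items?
n = (23 − 1)·96 + 1 = 2113

By the generalised pigeonhole principle, to guarantee some box contains ≥ r objects we need more than (r − 1) · k objects total. Threshold: n = (r − 1) · k + 1. With r = 23 and k = 96: n = 22 · 96 + 1 = 2112 + 1 = 2113. For n = 2112 = 22 · 96, we can put exactly 22 objects in every box, avoiding 23 in any single one — so 2113 is tight.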